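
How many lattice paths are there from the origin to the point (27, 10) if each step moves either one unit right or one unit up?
Number of paths = 348330136

A monotone lattice path from (0, 0) to (27, 10) consists of 27 east steps and 10 north steps in some order, so it is determined by which 27 of the 37 steps are east. The count is C(37, 27) = 348330136.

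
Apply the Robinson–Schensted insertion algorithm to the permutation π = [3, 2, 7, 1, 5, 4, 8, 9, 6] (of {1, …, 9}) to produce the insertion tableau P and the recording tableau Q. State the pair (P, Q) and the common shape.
P = [1, 4, 6, 9] / [2, 5, 8] / [3, 7];  Q = [1, 3, 7, 8] / [2, 5, 9] / [4, 6];  common shape = (4, 3, 2)

Row-insert the values π_1, π_2, … into P one at a time, bumping the leftmost entry strictly greater than the inserted value down to the next row. The recording tableau Q records, in position (i, j), the step at which that cell was added to P.
  Insert 3 (step 1): P = [3];  Q = [1]
  Insert 2 (step 2): P = [2] / [3];  Q = [1] / [2]
  Insert 7 (step 3): P = [2, 7] / [3];  Q = [1, 3] / [2]
  Insert 1 (step 4): P = [1, 7] / [2] / [3];  Q = [1, 3] / [2] / [4]
  Insert 5 (step 5): P = [1, 5] / [2, 7] / [3];  Q = [1, 3] / [2, 5] / [4]
  Insert 4 (step 6): P = [1, 4] / [2, 5] / [3, 7];  Q = [1, 3] / [2, 5] / [4, 6]
  Insert 8 (step 7): P = [1, 4, 8] / [2, 5] / [3, 7];  Q = [1, 3, 7] / [2, 5] / [4, 6]
  Insert 9 (step 8): P = [1, 4, 8, 9] / [2, 5] / [3, 7];  Q = [1, 3, 7, 8] / [2, 5] / [4, 6]
  Insert 6 (step 9): P = [1, 4, 6, 9] / [2, 5, 8] / [3, 7];  Q = [1, 3, 7, 8] / [2, 5, 9] / [4, 6]
Final shape: (4, 3, 2).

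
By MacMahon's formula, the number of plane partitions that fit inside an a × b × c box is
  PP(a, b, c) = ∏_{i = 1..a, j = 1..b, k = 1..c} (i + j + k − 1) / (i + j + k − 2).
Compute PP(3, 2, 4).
PP(3, 2, 4) = 490

Evaluate the triple product over i = 1..3, j = 1..2, k = 1..4. The factors are (2/1) · (3/2) · (4/3) · (5/4) · (3/2) · (4/3) · (5/4) · (6/5) · … (24 factors total). The numerators and denominators telescope so the product is an integer; carrying out the multiplication exactly gives PP(3, 2, 4) = 490.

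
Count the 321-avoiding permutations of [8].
C_8 = 1430

These 321-avoiding permutations are counted by the Catalan number C_n = (1/(n + 1)) · C(2n, n). For n = 8: C_8 = (1/9) · C(16, 8) = 12870/9 = 1430.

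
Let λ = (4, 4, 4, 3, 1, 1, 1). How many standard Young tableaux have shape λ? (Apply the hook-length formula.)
# SYT of shape (4, 4, 4, 3, 1, 1, 1) = 2858856

Hook-length formula: f^λ = n! / Π hook(c), product over all cells c of the Young diagram. For λ = (4, 4, 4, 3, 1, 1, 1), n = 18 boxes. Hook lengths by row (left-to-right, top-to-bottom): [10, 6, 5, 3]; [9, 5, 4, 2]; [8, 4, 3, 1]; [6, 2, 1]; [3]; [2]; [1]. Product of hooks = 2239488000. So f^λ = 18! / 2239488000 = 6402373705728000 / 2239488000 = 2858856.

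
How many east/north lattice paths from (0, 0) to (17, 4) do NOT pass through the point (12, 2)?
Number of paths = 4074

Total paths from (0, 0) to (17, 4): C(21, 17) = 5985. Paths through (12, 2): (paths (0, 0) → (12, 2)) × (paths (12, 2) → (17, 4)) = C(14, 12) · C(7, 5) = 91 · 21 = 1911. Avoidance count = 5985 − 1911 = 4074.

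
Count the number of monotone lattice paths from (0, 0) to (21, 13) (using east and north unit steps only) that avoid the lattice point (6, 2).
Number of paths = 711651280

Total paths from (0, 0) to (21, 13): C(34, 21) = 927983760. Paths through (6, 2): (paths (0, 0) → (6, 2)) × (paths (6, 2) → (21, 13)) = C(8, 6) · C(26, 15) = 28 · 7726160 = 216332480. Avoidance count = 927983760 − 216332480 = 711651280.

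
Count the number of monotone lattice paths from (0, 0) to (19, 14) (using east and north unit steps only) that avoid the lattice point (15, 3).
Number of paths = 817695360

Total paths from (0, 0) to (19, 14): C(33, 19) = 818809200. Paths through (15, 3): (paths (0, 0) → (15, 3)) × (paths (15, 3) → (19, 14)) = C(18, 15) · C(15, 4) = 816 · 1365 = 1113840. Avoidance count = 818809200 − 1113840 = 817695360.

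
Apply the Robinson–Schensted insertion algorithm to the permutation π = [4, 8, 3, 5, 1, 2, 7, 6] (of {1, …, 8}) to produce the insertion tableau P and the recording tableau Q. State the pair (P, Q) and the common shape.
P = [1, 2, 6] / [3, 5, 7] / [4, 8];  Q = [1, 2, 7] / [3, 4, 8] / [5, 6];  common shape = (3, 3, 2)

Row-insert the values π_1, π_2, … into P one at a time, bumping the leftmost entry strictly greater than the inserted value down to the next row. The recording tableau Q records, in position (i, j), the step at which that cell was added to P.
  Insert 4 (step 1): P = [4];  Q = [1]
  Insert 8 (step 2): P = [4, 8];  Q = [1, 2]
  Insert 3 (step 3): P = [3, 8] / [4];  Q = [1, 2] / [3]
  Insert 5 (step 4): P = [3, 5] / [4, 8];  Q = [1, 2] / [3, 4]
  Insert 1 (step 5): P = [1, 5] / [3, 8] / [4];  Q = [1, 2] / [3, 4] / [5]
  Insert 2 (step 6): P = [1, 2] / [3, 5] / [4, 8];  Q = [1, 2] / [3, 4] / [5, 6]
  Insert 7 (step 7): P = [1, 2, 7] / [3, 5] / [4, 8];  Q = [1, 2, 7] / [3, 4] / [5, 6]
  Insert 6 (step 8): P = [1, 2, 6] / [3, 5, 7] / [4, 8];  Q = [1, 2, 7] / [3, 4, 8] / [5, 6]
Final shape: (3, 3, 2).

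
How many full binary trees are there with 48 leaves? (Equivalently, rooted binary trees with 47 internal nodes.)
C_47 = 33868773757191046886429490

These full binary trees are counted by the Catalan number C_n = (1/(n + 1)) · C(2n, n). For n = 47: C_47 = (1/48) · C(94, 47) = 1625701140345170250548615520/48 = 33868773757191046886429490.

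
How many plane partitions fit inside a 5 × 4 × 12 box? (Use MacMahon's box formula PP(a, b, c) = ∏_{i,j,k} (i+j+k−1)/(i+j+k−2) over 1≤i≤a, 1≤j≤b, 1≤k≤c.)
PP(5, 4, 12) = 1354627767168

Evaluate the triple product over i = 1..5, j = 1..4, k = 1..12. The factors are (2/1) · (3/2) · (4/3) · (5/4) · (6/5) · (7/6) · (8/7) · (9/8) · … (240 factors total). The numerators and denominators telescope so the product is an integer; carrying out the multiplication exactly gives PP(5, 4, 12) = 1354627767168.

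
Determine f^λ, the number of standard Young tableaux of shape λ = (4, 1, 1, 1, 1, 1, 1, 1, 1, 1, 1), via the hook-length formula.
# SYT of shape (4, 1, 1, 1, 1, 1, 1, 1, 1, 1, 1) = 286

Hook-length formula: f^λ = n! / Π hook(c), product over all cells c of the Young diagram. For λ = (4, 1, 1, 1, 1, 1, 1, 1, 1, 1, 1), n = 14 boxes. Hook lengths by row (left-to-right, top-to-bottom): [14, 3, 2, 1]; [10]; [9]; [8]; [7]; [6]; [5]; [4]; [3]; [2]; [1]. Product of hooks = 304819200. So f^λ = 14! / 304819200 = 87178291200 / 304819200 = 286.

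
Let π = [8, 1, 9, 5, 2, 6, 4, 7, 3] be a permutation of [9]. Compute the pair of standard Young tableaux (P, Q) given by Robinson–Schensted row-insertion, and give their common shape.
P = [1, 2, 3, 7] / [4, 6] / [5, 9] / [8];  Q = [1, 3, 6, 8] / [2, 4] / [5, 7] / [9];  common shape = (4, 2, 2, 1)

Row-insert the values π_1, π_2, … into P one at a time, bumping the leftmost entry strictly greater than the inserted value down to the next row. The recording tableau Q records, in position (i, j), the step at which that cell was added to P.
  Insert 8 (step 1): P = [8];  Q = [1]
  Insert 1 (step 2): P = [1] / [8];  Q = [1] / [2]
  Insert 9 (step 3): P = [1, 9] / [8];  Q = [1, 3] / [2]
  Insert 5 (step 4): P = [1, 5] / [8, 9];  Q = [1, 3] / [2, 4]
  Insert 2 (step 5): P = [1, 2] / [5, 9] / [8];  Q = [1, 3] / [2, 4] / [5]
  Insert 6 (step 6): P = [1, 2, 6] / [5, 9] / [8];  Q = [1, 3, 6] / [2, 4] / [5]
  Insert 4 (step 7): P = [1, 2, 4] / [5, 6] / [8, 9];  Q = [1, 3, 6] / [2, 4] / [5, 7]
  Insert 7 (step 8): P = [1, 2, 4, 7] / [5, 6] / [8, 9];  Q = [1, 3, 6, 8] / [2, 4] / [5, 7]
  Insert 3 (step 9): P = [1, 2, 3, 7] / [4, 6] / [5, 9] / [8];  Q = [1, 3, 6, 8] / [2, 4] / [5, 7] / [9]
Final shape: (4, 2, 2, 1).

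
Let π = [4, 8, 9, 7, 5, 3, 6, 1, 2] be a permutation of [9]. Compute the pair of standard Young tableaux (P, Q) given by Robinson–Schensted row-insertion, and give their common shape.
P = [1, 2, 6] / [3, 5] / [4, 9] / [7] / [8];  Q = [1, 2, 3] / [4, 7] / [5, 9] / [6] / [8];  common shape = (3, 2, 2, 1, 1)

Row-insert the values π_1, π_2, … into P one at a time, bumping the leftmost entry strictly greater than the inserted value down to the next row. The recording tableau Q records, in position (i, j), the step at which that cell was added to P.
  Insert 4 (step 1): P = [4];  Q = [1]
  Insert 8 (step 2): P = [4, 8];  Q = [1, 2]
  Insert 9 (step 3): P = [4, 8, 9];  Q = [1, 2, 3]
  Insert 7 (step 4): P = [4, 7, 9] / [8];  Q = [1, 2, 3] / [4]
  Insert 5 (step 5): P = [4, 5, 9] / [7] / [8];  Q = [1, 2, 3] / [4] / [5]
  Insert 3 (step 6): P = [3, 5, 9] / [4] / [7] / [8];  Q = [1, 2, 3] / [4] / [5] / [6]
  Insert 6 (step 7): P = [3, 5, 6] / [4, 9] / [7] / [8];  Q = [1, 2, 3] / [4, 7] / [5] / [6]
  Insert 1 (step 8): P = [1, 5, 6] / [3, 9] / [4] / [7] / [8];  Q = [1, 2, 3] / [4, 7] / [5] / [6] / [8]
  Insert 2 (step 9): P = [1, 2, 6] / [3, 5] / [4, 9] / [7] / [8];  Q = [1, 2, 3] / [4, 7] / [5, 9] / [6] / [8]
Final shape: (3, 2, 2, 1, 1).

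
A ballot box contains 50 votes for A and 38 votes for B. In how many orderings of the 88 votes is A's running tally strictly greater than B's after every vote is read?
Strict-lead orderings = 1590034346089163748909252

Total orderings of the 88 votes with 50 for A: C(88, 50) = 11660251871320534158667848. By the Bertrand ballot formula (Cycle Lemma / reflection principle), the number of orderings in which A is strictly ahead of B throughout is (p − q)/(p + q) · C(p + q, p) = (50 − 38)/(50 + 38) · 11660251871320534158667848 = 1590034346089163748909252.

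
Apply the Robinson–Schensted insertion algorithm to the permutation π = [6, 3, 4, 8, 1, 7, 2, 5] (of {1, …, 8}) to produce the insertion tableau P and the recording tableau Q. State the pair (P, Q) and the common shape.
P = [1, 2, 5] / [3, 4, 7] / [6, 8];  Q = [1, 3, 4] / [2, 6, 8] / [5, 7];  common shape = (3, 3, 2)

Row-insert the values π_1, π_2, … into P one at a time, bumping the leftmost entry strictly greater than the inserted value down to the next row. The recording tableau Q records, in position (i, j), the step at which that cell was added to P.
  Insert 6 (step 1): P = [6];  Q = [1]
  Insert 3 (step 2): P = [3] / [6];  Q = [1] / [2]
  Insert 4 (step 3): P = [3, 4] / [6];  Q = [1, 3] / [2]
  Insert 8 (step 4): P = [3, 4, 8] / [6];  Q = [1, 3, 4] / [2]
  Insert 1 (step 5): P = [1, 4, 8] / [3] / [6];  Q = [1, 3, 4] / [2] / [5]
  Insert 7 (step 6): P = [1, 4, 7] / [3, 8] / [6];  Q = [1, 3, 4] / [2, 6] / [5]
  Insert 2 (step 7): P = [1, 2, 7] / [3, 4] / [6, 8];  Q = [1, 3, 4] / [2, 6] / [5, 7]
  Insert 5 (step 8): P = [1, 2, 5] / [3, 4, 7] / [6, 8];  Q = [1, 3, 4] / [2, 6, 8] / [5, 7]
Final shape: (3, 3, 2).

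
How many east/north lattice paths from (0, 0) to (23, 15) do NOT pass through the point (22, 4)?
Number of paths = 15471107160

Total paths from (0, 0) to (23, 15): C(38, 23) = 15471286560. Paths through (22, 4): (paths (0, 0) → (22, 4)) × (paths (22, 4) → (23, 15)) = C(26, 22) · C(12, 1) = 14950 · 12 = 179400. Avoidance count = 15471286560 − 179400 = 15471107160.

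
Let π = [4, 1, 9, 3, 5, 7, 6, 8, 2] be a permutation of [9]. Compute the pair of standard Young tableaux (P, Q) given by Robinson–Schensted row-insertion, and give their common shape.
P = [1, 2, 5, 6, 8] / [3, 7] / [4] / [9];  Q = [1, 3, 5, 6, 8] / [2, 4] / [7] / [9];  common shape = (5, 2, 1, 1)

Row-insert the values π_1, π_2, … into P one at a time, bumping the leftmost entry strictly greater than the inserted value down to the next row. The recording tableau Q records, in position (i, j), the step at which that cell was added to P.
  Insert 4 (step 1): P = [4];  Q = [1]
  Insert 1 (step 2): P = [1] / [4];  Q = [1] / [2]
  Insert 9 (step 3): P = [1, 9] / [4];  Q = [1, 3] / [2]
  Insert 3 (step 4): P = [1, 3] / [4, 9];  Q = [1, 3] / [2, 4]
  Insert 5 (step 5): P = [1, 3, 5] / [4, 9];  Q = [1, 3, 5] / [2, 4]
  Insert 7 (step 6): P = [1, 3, 5, 7] / [4, 9];  Q = [1, 3, 5, 6] / [2, 4]
  Insert 6 (step 7): P = [1, 3, 5, 6] / [4, 7] / [9];  Q = [1, 3, 5, 6] / [2, 4] / [7]
  Insert 8 (step 8): P = [1, 3, 5, 6, 8] / [4, 7] / [9];  Q = [1, 3, 5, 6, 8] / [2, 4] / [7]
  Insert 2 (step 9): P = [1, 2, 5, 6, 8] / [3, 7] / [4] / [9];  Q = [1, 3, 5, 6, 8] / [2, 4] / [7] / [9]
Final shape: (5, 2, 1, 1).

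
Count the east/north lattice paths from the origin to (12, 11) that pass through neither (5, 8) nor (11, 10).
Number of paths = 564278

Inclusion–exclusion. Total paths: C(23, 12) = 1352078. Through P₁: C(13, 5)·C(10, 7) = 154440. Through P₂: C(21, 11)·C(2, 1) = 705432. Since P₁ is strictly southwest of P₂, a monotone path through both must visit P₁ then P₂; paths through both = C(13, 5)·C(8, 6)·C(2, 1) = 72072. Avoid both = 1352078 − 154440 − 705432 + 72072 = 564278.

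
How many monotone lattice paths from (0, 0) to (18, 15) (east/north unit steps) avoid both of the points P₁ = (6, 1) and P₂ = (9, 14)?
Number of paths = 961421720

Inclusion–exclusion. Total paths: C(33, 18) = 1037158320. Through P₁: C(7, 6)·C(26, 12) = 67603900. Through P₂: C(23, 9)·C(10, 9) = 8171900. Since P₁ is strictly southwest of P₂, a monotone path through both must visit P₁ then P₂; paths through both = C(7, 6)·C(16, 3)·C(10, 9) = 39200. Avoid both = 1037158320 − 67603900 − 8171900 + 39200 = 961421720.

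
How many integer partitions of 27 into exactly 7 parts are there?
p(27, 7 parts) = 364

Partitions of n into exactly k parts are in bijection with partitions of n − k into at most k parts (subtract 1 from each part). So p(27, exactly 7) = p(20, parts ≤ 7). Computing via the recurrence p(m, j) = p(m, j−1) + p(m−j, j) gives 364.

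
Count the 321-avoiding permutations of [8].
C_8 = 1430

These 321-avoiding permutations are counted by the Catalan number C_n = (1/(n + 1)) · C(2n, n). For n = 8: C_8 = (1/9) · C(16, 8) = 12870/9 = 1430.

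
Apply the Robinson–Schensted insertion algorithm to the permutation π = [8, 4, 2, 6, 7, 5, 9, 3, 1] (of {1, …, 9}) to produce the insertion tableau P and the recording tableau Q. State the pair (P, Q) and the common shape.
P = [1, 3, 7, 9] / [2, 5] / [4] / [6] / [8];  Q = [1, 4, 5, 7] / [2, 6] / [3] / [8] / [9];  common shape = (4, 2, 1, 1, 1)

Row-insert the values π_1, π_2, … into P one at a time, bumping the leftmost entry strictly greater than the inserted value down to the next row. The recording tableau Q records, in position (i, j), the step at which that cell was added to P.
  Insert 8 (step 1): P = [8];  Q = [1]
  Insert 4 (step 2): P = [4] / [8];  Q = [1] / [2]
  Insert 2 (step 3): P = [2] / [4] / [8];  Q = [1] / [2] / [3]
  Insert 6 (step 4): P = [2, 6] / [4] / [8];  Q = [1, 4] / [2] / [3]
  Insert 7 (step 5): P = [2, 6, 7] / [4] / [8];  Q = [1, 4, 5] / [2] / [3]
  Insert 5 (step 6): P = [2, 5, 7] / [4, 6] / [8];  Q = [1, 4, 5] / [2, 6] / [3]
  Insert 9 (step 7): P = [2, 5, 7, 9] / [4, 6] / [8];  Q = [1, 4, 5, 7] / [2, 6] / [3]
  Insert 3 (step 8): P = [2, 3, 7, 9] / [4, 5] / [6] / [8];  Q = [1, 4, 5, 7] / [2, 6] / [3] / [8]
  Insert 1 (step 9): P = [1, 3, 7, 9] / [2, 5] / [4] / [6] / [8];  Q = [1, 4, 5, 7] / [2, 6] / [3] / [8] / [9]
Final shape: (4, 2, 1, 1, 1).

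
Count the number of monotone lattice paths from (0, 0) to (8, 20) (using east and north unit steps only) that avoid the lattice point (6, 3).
Number of paths = 3093741

Total paths from (0, 0) to (8, 20): C(28, 8) = 3108105. Paths through (6, 3): (paths (0, 0) → (6, 3)) × (paths (6, 3) → (8, 20)) = C(9, 6) · C(19, 2) = 84 · 171 = 14364. Avoidance count = 3108105 − 14364 = 3093741.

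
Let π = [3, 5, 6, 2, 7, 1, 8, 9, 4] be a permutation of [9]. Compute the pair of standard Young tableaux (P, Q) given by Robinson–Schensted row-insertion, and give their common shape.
P = [1, 4, 6, 7, 8, 9] / [2, 5] / [3];  Q = [1, 2, 3, 5, 7, 8] / [4, 9] / [6];  common shape = (6, 2, 1)

Row-insert the values π_1, π_2, … into P one at a time, bumping the leftmost entry strictly greater than the inserted value down to the next row. The recording tableau Q records, in position (i, j), the step at which that cell was added to P.
  Insert 3 (step 1): P = [3];  Q = [1]
  Insert 5 (step 2): P = [3, 5];  Q = [1, 2]
  Insert 6 (step 3): P = [3, 5, 6];  Q = [1, 2, 3]
  Insert 2 (step 4): P = [2, 5, 6] / [3];  Q = [1, 2, 3] / [4]
  Insert 7 (step 5): P = [2, 5, 6, 7] / [3];  Q = [1, 2, 3, 5] / [4]
  Insert 1 (step 6): P = [1, 5, 6, 7] / [2] / [3];  Q = [1, 2, 3, 5] / [4] / [6]
  Insert 8 (step 7): P = [1, 5, 6, 7, 8] / [2] / [3];  Q = [1, 2, 3, 5, 7] / [4] / [6]
  Insert 9 (step 8): P = [1, 5, 6, 7, 8, 9] / [2] / [3];  Q = [1, 2, 3, 5, 7, 8] / [4] / [6]
  Insert 4 (step 9): P = [1, 4, 6, 7, 8, 9] / [2, 5] / [3];  Q = [1, 2, 3, 5, 7, 8] / [4, 9] / [6]
Final shape: (6, 2, 1).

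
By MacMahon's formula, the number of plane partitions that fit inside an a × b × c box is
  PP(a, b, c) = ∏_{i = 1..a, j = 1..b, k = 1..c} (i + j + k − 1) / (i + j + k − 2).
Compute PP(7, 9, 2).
PP(7, 9, 2) = 27810640

Evaluate the triple product over i = 1..7, j = 1..9, k = 1..2. The factors are (2/1) · (3/2) · (3/2) · (4/3) · (4/3) · (5/4) · (5/4) · (6/5) · … (126 factors total). The numerators and denominators telescope so the product is an integer; carrying out the multiplication exactly gives PP(7, 9, 2) = 27810640.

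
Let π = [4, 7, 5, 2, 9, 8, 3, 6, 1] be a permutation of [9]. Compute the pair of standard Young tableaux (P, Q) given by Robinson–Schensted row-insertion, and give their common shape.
P = [1, 3, 6] / [2, 5, 8] / [4, 9] / [7];  Q = [1, 2, 5] / [3, 6, 8] / [4, 7] / [9];  common shape = (3, 3, 2, 1)

Row-insert the values π_1, π_2, … into P one at a time, bumping the leftmost entry strictly greater than the inserted value down to the next row. The recording tableau Q records, in position (i, j), the step at which that cell was added to P.
  Insert 4 (step 1): P = [4];  Q = [1]
  Insert 7 (step 2): P = [4, 7];  Q = [1, 2]
  Insert 5 (step 3): P = [4, 5] / [7];  Q = [1, 2] / [3]
  Insert 2 (step 4): P = [2, 5] / [4] / [7];  Q = [1, 2] / [3] / [4]
  Insert 9 (step 5): P = [2, 5, 9] / [4] / [7];  Q = [1, 2, 5] / [3] / [4]
  Insert 8 (step 6): P = [2, 5, 8] / [4, 9] / [7];  Q = [1, 2, 5] / [3, 6] / [4]
  Insert 3 (step 7): P = [2, 3, 8] / [4, 5] / [7, 9];  Q = [1, 2, 5] / [3, 6] / [4, 7]
  Insert 6 (step 8): P = [2, 3, 6] / [4, 5, 8] / [7, 9];  Q = [1, 2, 5] / [3, 6, 8] / [4, 7]
  Insert 1 (step 9): P = [1, 3, 6] / [2, 5, 8] / [4, 9] / [7];  Q = [1, 2, 5] / [3, 6, 8] / [4, 7] / [9]
Final shape: (3, 3, 2, 1).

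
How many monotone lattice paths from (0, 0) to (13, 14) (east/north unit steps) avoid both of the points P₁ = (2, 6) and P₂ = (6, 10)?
Number of paths = 15946164

Inclusion–exclusion. Total paths: C(27, 13) = 20058300. Through P₁: C(8, 2)·C(19, 11) = 2116296. Through P₂: C(16, 6)·C(11, 7) = 2642640. Since P₁ is strictly southwest of P₂, a monotone path through both must visit P₁ then P₂; paths through both = C(8, 2)·C(8, 4)·C(11, 7) = 646800. Avoid both = 20058300 − 2116296 − 2642640 + 646800 = 15946164.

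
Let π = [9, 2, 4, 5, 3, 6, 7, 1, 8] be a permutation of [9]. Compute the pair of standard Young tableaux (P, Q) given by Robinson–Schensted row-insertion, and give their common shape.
P = [1, 3, 5, 6, 7, 8] / [2] / [4] / [9];  Q = [1, 3, 4, 6, 7, 9] / [2] / [5] / [8];  common shape = (6, 1, 1, 1)

Row-insert the values π_1, π_2, … into P one at a time, bumping the leftmost entry strictly greater than the inserted value down to the next row. The recording tableau Q records, in position (i, j), the step at which that cell was added to P.
  Insert 9 (step 1): P = [9];  Q = [1]
  Insert 2 (step 2): P = [2] / [9];  Q = [1] / [2]
  Insert 4 (step 3): P = [2, 4] / [9];  Q = [1, 3] / [2]
  Insert 5 (step 4): P = [2, 4, 5] / [9];  Q = [1, 3, 4] / [2]
  Insert 3 (step 5): P = [2, 3, 5] / [4] / [9];  Q = [1, 3, 4] / [2] / [5]
  Insert 6 (step 6): P = [2, 3, 5, 6] / [4] / [9];  Q = [1, 3, 4, 6] / [2] / [5]
  Insert 7 (step 7): P = [2, 3, 5, 6, 7] / [4] / [9];  Q = [1, 3, 4, 6, 7] / [2] / [5]
  Insert 1 (step 8): P = [1, 3, 5, 6, 7] / [2] / [4] / [9];  Q = [1, 3, 4, 6, 7] / [2] / [5] / [8]
  Insert 8 (step 9): P = [1, 3, 5, 6, 7, 8] / [2] / [4] / [9];  Q = [1, 3, 4, 6, 7, 9] / [2] / [5] / [8]
Final shape: (6, 1, 1, 1).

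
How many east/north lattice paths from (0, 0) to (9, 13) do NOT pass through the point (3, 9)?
Number of paths = 451220

Total paths from (0, 0) to (9, 13): C(22, 9) = 497420. Paths through (3, 9): (paths (0, 0) → (3, 9)) × (paths (3, 9) → (9, 13)) = C(12, 3) · C(10, 6) = 220 · 210 = 46200. Avoidance count = 497420 − 46200 = 451220.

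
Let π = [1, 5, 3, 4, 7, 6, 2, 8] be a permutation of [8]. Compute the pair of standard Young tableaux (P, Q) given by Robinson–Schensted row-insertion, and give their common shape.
P = [1, 2, 4, 6, 8] / [3, 7] / [5];  Q = [1, 2, 4, 5, 8] / [3, 6] / [7];  common shape = (5, 2, 1)

Row-insert the values π_1, π_2, … into P one at a time, bumping the leftmost entry strictly greater than the inserted value down to the next row. The recording tableau Q records, in position (i, j), the step at which that cell was added to P.
  Insert 1 (step 1): P = [1];  Q = [1]
  Insert 5 (step 2): P = [1, 5];  Q = [1, 2]
  Insert 3 (step 3): P = [1, 3] / [5];  Q = [1, 2] / [3]
  Insert 4 (step 4): P = [1, 3, 4] / [5];  Q = [1, 2, 4] / [3]
  Insert 7 (step 5): P = [1, 3, 4, 7] / [5];  Q = [1, 2, 4, 5] / [3]
  Insert 6 (step 6): P = [1, 3, 4, 6] / [5, 7];  Q = [1, 2, 4, 5] / [3, 6]
  Insert 2 (step 7): P = [1, 2, 4, 6] / [3, 7] / [5];  Q = [1, 2, 4, 5] / [3, 6] / [7]
  Insert 8 (step 8): P = [1, 2, 4, 6, 8] / [3, 7] / [5];  Q = [1, 2, 4, 5, 8] / [3, 6] / [7]
Final shape: (5, 2, 1).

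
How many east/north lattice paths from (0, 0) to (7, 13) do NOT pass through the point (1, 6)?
Number of paths = 65508

Total paths from (0, 0) to (7, 13): C(20, 7) = 77520. Paths through (1, 6): (paths (0, 0) → (1, 6)) × (paths (1, 6) → (7, 13)) = C(7, 1) · C(13, 6) = 7 · 1716 = 12012. Avoidance count = 77520 − 12012 = 65508.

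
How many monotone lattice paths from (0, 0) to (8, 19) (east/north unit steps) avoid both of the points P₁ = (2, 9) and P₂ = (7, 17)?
Number of paths = 953678

Inclusion–exclusion. Total paths: C(27, 8) = 2220075. Through P₁: C(11, 2)·C(16, 6) = 440440. Through P₂: C(24, 7)·C(3, 1) = 1038312. Since P₁ is strictly southwest of P₂, a monotone path through both must visit P₁ then P₂; paths through both = C(11, 2)·C(13, 5)·C(3, 1) = 212355. Avoid both = 2220075 − 440440 − 1038312 + 212355 = 953678.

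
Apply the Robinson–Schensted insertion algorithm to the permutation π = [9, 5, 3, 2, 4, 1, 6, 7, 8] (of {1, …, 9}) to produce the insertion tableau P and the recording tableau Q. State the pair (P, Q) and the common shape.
P = [1, 4, 6, 7, 8] / [2] / [3] / [5] / [9];  Q = [1, 5, 7, 8, 9] / [2] / [3] / [4] / [6];  common shape = (5, 1, 1, 1, 1)

Row-insert the values π_1, π_2, … into P one at a time, bumping the leftmost entry strictly greater than the inserted value down to the next row. The recording tableau Q records, in position (i, j), the step at which that cell was added to P.
  Insert 9 (step 1): P = [9];  Q = [1]
  Insert 5 (step 2): P = [5] / [9];  Q = [1] / [2]
  Insert 3 (step 3): P = [3] / [5] / [9];  Q = [1] / [2] / [3]
  Insert 2 (step 4): P = [2] / [3] / [5] / [9];  Q = [1] / [2] / [3] / [4]
  Insert 4 (step 5): P = [2, 4] / [3] / [5] / [9];  Q = [1, 5] / [2] / [3] / [4]
  Insert 1 (step 6): P = [1, 4] / [2] / [3] / [5] / [9];  Q = [1, 5] / [2] / [3] / [4] / [6]
  Insert 6 (step 7): P = [1, 4, 6] / [2] / [3] / [5] / [9];  Q = [1, 5, 7] / [2] / [3] / [4] / [6]
  Insert 7 (step 8): P = [1, 4, 6, 7] / [2] / [3] / [5] / [9];  Q = [1, 5, 7, 8] / [2] / [3] / [4] / [6]
  Insert 8 (step 9): P = [1, 4, 6, 7, 8] / [2] / [3] / [5] / [9];  Q = [1, 5, 7, 8, 9] / [2] / [3] / [4] / [6]
Final shape: (5, 1, 1, 1, 1).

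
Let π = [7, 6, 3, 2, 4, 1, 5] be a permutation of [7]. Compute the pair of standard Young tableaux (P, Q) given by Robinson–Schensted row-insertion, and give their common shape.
P = [1, 4, 5] / [2] / [3] / [6] / [7];  Q = [1, 5, 7] / [2] / [3] / [4] / [6];  common shape = (3, 1, 1, 1, 1)

Row-insert the values π_1, π_2, … into P one at a time, bumping the leftmost entry strictly greater than the inserted value down to the next row. The recording tableau Q records, in position (i, j), the step at which that cell was added to P.
  Insert 7 (step 1): P = [7];  Q = [1]
  Insert 6 (step 2): P = [6] / [7];  Q = [1] / [2]
  Insert 3 (step 3): P = [3] / [6] / [7];  Q = [1] / [2] / [3]
  Insert 2 (step 4): P = [2] / [3] / [6] / [7];  Q = [1] / [2] / [3] / [4]
  Insert 4 (step 5): P = [2, 4] / [3] / [6] / [7];  Q = [1, 5] / [2] / [3] / [4]
  Insert 1 (step 6): P = [1, 4] / [2] / [3] / [6] / [7];  Q = [1, 5] / [2] / [3] / [4] / [6]
  Insert 5 (step 7): P = [1, 4, 5] / [2] / [3] / [6] / [7];  Q = [1, 5, 7] / [2] / [3] / [4] / [6]
Final shape: (3, 1, 1, 1, 1).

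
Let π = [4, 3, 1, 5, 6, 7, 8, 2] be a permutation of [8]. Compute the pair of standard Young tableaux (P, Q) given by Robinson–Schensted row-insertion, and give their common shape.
P = [1, 2, 6, 7, 8] / [3, 5] / [4];  Q = [1, 4, 5, 6, 7] / [2, 8] / [3];  common shape = (5, 2, 1)

Row-insert the values π_1, π_2, … into P one at a time, bumping the leftmost entry strictly greater than the inserted value down to the next row. The recording tableau Q records, in position (i, j), the step at which that cell was added to P.
  Insert 4 (step 1): P = [4];  Q = [1]
  Insert 3 (step 2): P = [3] / [4];  Q = [1] / [2]
  Insert 1 (step 3): P = [1] / [3] / [4];  Q = [1] / [2] / [3]
  Insert 5 (step 4): P = [1, 5] / [3] / [4];  Q = [1, 4] / [2] / [3]
  Insert 6 (step 5): P = [1, 5, 6] / [3] / [4];  Q = [1, 4, 5] / [2] / [3]
  Insert 7 (step 6): P = [1, 5, 6, 7] / [3] / [4];  Q = [1, 4, 5, 6] / [2] / [3]
  Insert 8 (step 7): P = [1, 5, 6, 7, 8] / [3] / [4];  Q = [1, 4, 5, 6, 7] / [2] / [3]
  Insert 2 (step 8): P = [1, 2, 6, 7, 8] / [3, 5] / [4];  Q = [1, 4, 5, 6, 7] / [2, 8] / [3]
Final shape: (5, 2, 1).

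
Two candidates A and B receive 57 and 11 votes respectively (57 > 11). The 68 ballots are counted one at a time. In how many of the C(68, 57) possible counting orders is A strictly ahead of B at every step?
Strict-lead orderings = 1037068664528

Total orderings of the 68 votes with 57 for A: C(68, 57) = 1533058025824. By the Bertrand ballot formula (Cycle Lemma / reflection principle), the number of orderings in which A is strictly ahead of B throughout is (p − q)/(p + q) · C(p + q, p) = (57 − 11)/(57 + 11) · 1533058025824 = 1037068664528.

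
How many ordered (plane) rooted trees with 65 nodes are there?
C_64 = 368479169875816659479009042713546950

These ordered rooted trees are counted by the Catalan number C_n = (1/(n + 1)) · C(2n, n). For n = 64: C_64 = (1/65) · C(128, 64) = 23951146041928082866135587776380551750/65 = 368479169875816659479009042713546950.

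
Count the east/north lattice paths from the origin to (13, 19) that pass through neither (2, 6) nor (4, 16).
Number of paths = 276822228

Inclusion–exclusion. Total paths: C(32, 13) = 347373600. Through P₁: C(8, 2)·C(24, 11) = 69892032. Through P₂: C(20, 4)·C(12, 9) = 1065900. Since P₁ is strictly southwest of P₂, a monotone path through both must visit P₁ then P₂; paths through both = C(8, 2)·C(12, 2)·C(12, 9) = 406560. Avoid both = 347373600 − 69892032 − 1065900 + 406560 = 276822228.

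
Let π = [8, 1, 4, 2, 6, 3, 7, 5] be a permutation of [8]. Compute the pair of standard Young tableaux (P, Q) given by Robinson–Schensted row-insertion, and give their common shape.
P = [1, 2, 3, 5] / [4, 6, 7] / [8];  Q = [1, 3, 5, 7] / [2, 6, 8] / [4];  common shape = (4, 3, 1)

Row-insert the values π_1, π_2, … into P one at a time, bumping the leftmost entry strictly greater than the inserted value down to the next row. The recording tableau Q records, in position (i, j), the step at which that cell was added to P.
  Insert 8 (step 1): P = [8];  Q = [1]
  Insert 1 (step 2): P = [1] / [8];  Q = [1] / [2]
  Insert 4 (step 3): P = [1, 4] / [8];  Q = [1, 3] / [2]
  Insert 2 (step 4): P = [1, 2] / [4] / [8];  Q = [1, 3] / [2] / [4]
  Insert 6 (step 5): P = [1, 2, 6] / [4] / [8];  Q = [1, 3, 5] / [2] / [4]
  Insert 3 (step 6): P = [1, 2, 3] / [4, 6] / [8];  Q = [1, 3, 5] / [2, 6] / [4]
  Insert 7 (step 7): P = [1, 2, 3, 7] / [4, 6] / [8];  Q = [1, 3, 5, 7] / [2, 6] / [4]
  Insert 5 (step 8): P = [1, 2, 3, 5] / [4, 6, 7] / [8];  Q = [1, 3, 5, 7] / [2, 6, 8] / [4]
Final shape: (4, 3, 1).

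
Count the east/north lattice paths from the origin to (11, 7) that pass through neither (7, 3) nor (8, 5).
Number of paths = 14154

Inclusion–exclusion. Total paths: C(18, 11) = 31824. Through P₁: C(10, 7)·C(8, 4) = 8400. Through P₂: C(13, 8)·C(5, 3) = 12870. Since P₁ is strictly southwest of P₂, a monotone path through both must visit P₁ then P₂; paths through both = C(10, 7)·C(3, 1)·C(5, 3) = 3600. Avoid both = 31824 − 8400 − 12870 + 3600 = 14154.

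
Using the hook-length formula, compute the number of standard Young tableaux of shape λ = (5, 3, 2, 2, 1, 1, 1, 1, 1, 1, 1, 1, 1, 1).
# SYT of shape (5, 3, 2, 2, 1, 1, 1, 1, 1, 1, 1, 1, 1, 1) = 16414860

Hook-length formula: f^λ = n! / Π hook(c), product over all cells c of the Young diagram. For λ = (5, 3, 2, 2, 1, 1, 1, 1, 1, 1, 1, 1, 1, 1), n = 22 boxes. Hook lengths by row (left-to-right, top-to-bottom): [18, 7, 4, 2, 1]; [15, 4, 1]; [13, 2]; [12, 1]; [10]; [9]; [8]; [7]; [6]; [5]; [4]; [3]; [2]; [1]. Product of hooks = 68474585088000. So f^λ = 22! / 68474585088000 = 1124000727777607680000 / 68474585088000 = 16414860.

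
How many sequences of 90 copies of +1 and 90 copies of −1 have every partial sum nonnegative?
C_90 = 1000134600800354781929399250536541864362461089950800

These ballot sequences are counted by the Catalan number C_n = (1/(n + 1)) · C(2n, n). For n = 90: C_90 = (1/91) · C(180, 90) = 91012248672832285155575331798825309656983959185522800/91 = 1000134600800354781929399250536541864362461089950800.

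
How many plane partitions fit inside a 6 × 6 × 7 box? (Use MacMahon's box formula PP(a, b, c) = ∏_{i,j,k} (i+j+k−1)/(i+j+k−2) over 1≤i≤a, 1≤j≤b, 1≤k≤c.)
PP(6, 6, 7) = 29706808370096

Evaluate the triple product over i = 1..6, j = 1..6, k = 1..7. The factors are (2/1) · (3/2) · (4/3) · (5/4) · (6/5) · (7/6) · (8/7) · (3/2) · … (252 factors total). The numerators and denominators telescope so the product is an integer; carrying out the multiplication exactly gives PP(6, 6, 7) = 29706808370096.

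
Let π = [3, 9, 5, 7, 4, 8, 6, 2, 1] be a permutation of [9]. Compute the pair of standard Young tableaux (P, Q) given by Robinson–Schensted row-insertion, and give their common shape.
P = [1, 4, 6, 8] / [2, 7] / [3] / [5] / [9];  Q = [1, 2, 4, 6] / [3, 7] / [5] / [8] / [9];  common shape = (4, 2, 1, 1, 1)

Row-insert the values π_1, π_2, … into P one at a time, bumping the leftmost entry strictly greater than the inserted value down to the next row. The recording tableau Q records, in position (i, j), the step at which that cell was added to P.
  Insert 3 (step 1): P = [3];  Q = [1]
  Insert 9 (step 2): P = [3, 9];  Q = [1, 2]
  Insert 5 (step 3): P = [3, 5] / [9];  Q = [1, 2] / [3]
  Insert 7 (step 4): P = [3, 5, 7] / [9];  Q = [1, 2, 4] / [3]
  Insert 4 (step 5): P = [3, 4, 7] / [5] / [9];  Q = [1, 2, 4] / [3] / [5]
  Insert 8 (step 6): P = [3, 4, 7, 8] / [5] / [9];  Q = [1, 2, 4, 6] / [3] / [5]
  Insert 6 (step 7): P = [3, 4, 6, 8] / [5, 7] / [9];  Q = [1, 2, 4, 6] / [3, 7] / [5]
  Insert 2 (step 8): P = [2, 4, 6, 8] / [3, 7] / [5] / [9];  Q = [1, 2, 4, 6] / [3, 7] / [5] / [8]
  Insert 1 (step 9): P = [1, 4, 6, 8] / [2, 7] / [3] / [5] / [9];  Q = [1, 2, 4, 6] / [3, 7] / [5] / [8] / [9]
Final shape: (4, 2, 1, 1, 1).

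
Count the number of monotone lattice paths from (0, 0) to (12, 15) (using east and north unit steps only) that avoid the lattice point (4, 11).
Number of paths = 16708185

Total paths from (0, 0) to (12, 15): C(27, 12) = 17383860. Paths through (4, 11): (paths (0, 0) → (4, 11)) × (paths (4, 11) → (12, 15)) = C(15, 4) · C(12, 8) = 1365 · 495 = 675675. Avoidance count = 17383860 − 675675 = 16708185.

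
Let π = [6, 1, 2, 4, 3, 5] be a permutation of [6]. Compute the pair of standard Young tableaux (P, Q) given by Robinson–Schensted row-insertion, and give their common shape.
P = [1, 2, 3, 5] / [4] / [6];  Q = [1, 3, 4, 6] / [2] / [5];  common shape = (4, 1, 1)

Row-insert the values π_1, π_2, … into P one at a time, bumping the leftmost entry strictly greater than the inserted value down to the next row. The recording tableau Q records, in position (i, j), the step at which that cell was added to P.
  Insert 6 (step 1): P = [6];  Q = [1]
  Insert 1 (step 2): P = [1] / [6];  Q = [1] / [2]
  Insert 2 (step 3): P = [1, 2] / [6];  Q = [1, 3] / [2]
  Insert 4 (step 4): P = [1, 2, 4] / [6];  Q = [1, 3, 4] / [2]
  Insert 3 (step 5): P = [1, 2, 3] / [4] / [6];  Q = [1, 3, 4] / [2] / [5]
  Insert 5 (step 6): P = [1, 2, 3, 5] / [4] / [6];  Q = [1, 3, 4, 6] / [2] / [5]
Final shape: (4, 1, 1).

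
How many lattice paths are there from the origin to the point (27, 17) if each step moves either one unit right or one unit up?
Number of paths = 686353797976

A monotone lattice path from (0, 0) to (27, 17) consists of 27 east steps and 17 north steps in some order, so it is determined by which 27 of the 44 steps are east. The count is C(44, 27) = 686353797976.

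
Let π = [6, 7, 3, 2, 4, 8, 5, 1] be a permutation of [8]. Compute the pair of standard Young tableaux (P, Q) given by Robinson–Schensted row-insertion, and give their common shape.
P = [1, 4, 5] / [2, 7, 8] / [3] / [6];  Q = [1, 2, 6] / [3, 5, 7] / [4] / [8];  common shape = (3, 3, 1, 1)

Row-insert the values π_1, π_2, … into P one at a time, bumping the leftmost entry strictly greater than the inserted value down to the next row. The recording tableau Q records, in position (i, j), the step at which that cell was added to P.
  Insert 6 (step 1): P = [6];  Q = [1]
  Insert 7 (step 2): P = [6, 7];  Q = [1, 2]
  Insert 3 (step 3): P = [3, 7] / [6];  Q = [1, 2] / [3]
  Insert 2 (step 4): P = [2, 7] / [3] / [6];  Q = [1, 2] / [3] / [4]
  Insert 4 (step 5): P = [2, 4] / [3, 7] / [6];  Q = [1, 2] / [3, 5] / [4]
  Insert 8 (step 6): P = [2, 4, 8] / [3, 7] / [6];  Q = [1, 2, 6] / [3, 5] / [4]
  Insert 5 (step 7): P = [2, 4, 5] / [3, 7, 8] / [6];  Q = [1, 2, 6] / [3, 5, 7] / [4]
  Insert 1 (step 8): P = [1, 4, 5] / [2, 7, 8] / [3] / [6];  Q = [1, 2, 6] / [3, 5, 7] / [4] / [8]
Final shape: (3, 3, 1, 1).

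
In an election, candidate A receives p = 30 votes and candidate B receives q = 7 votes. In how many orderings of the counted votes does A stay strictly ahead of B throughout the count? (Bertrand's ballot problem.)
Strict-lead orderings = 6399888

Total orderings of the 37 votes with 30 for A: C(37, 30) = 10295472. By the Bertrand ballot formula (Cycle Lemma / reflection principle), the number of orderings in which A is strictly ahead of B throughout is (p − q)/(p + q) · C(p + q, p) = (30 − 7)/(30 + 7) · 10295472 = 6399888.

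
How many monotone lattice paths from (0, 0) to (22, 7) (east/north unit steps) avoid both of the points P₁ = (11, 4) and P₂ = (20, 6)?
Number of paths = 598455

Inclusion–exclusion. Total paths: C(29, 22) = 1560780. Through P₁: C(15, 11)·C(14, 11) = 496860. Through P₂: C(26, 20)·C(3, 2) = 690690. Since P₁ is strictly southwest of P₂, a monotone path through both must visit P₁ then P₂; paths through both = C(15, 11)·C(11, 9)·C(3, 2) = 225225. Avoid both = 1560780 − 496860 − 690690 + 225225 = 598455.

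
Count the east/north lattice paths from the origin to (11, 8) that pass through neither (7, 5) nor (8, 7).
Number of paths = 31626

Inclusion–exclusion. Total paths: C(19, 11) = 75582. Through P₁: C(12, 7)·C(7, 4) = 27720. Through P₂: C(15, 8)·C(4, 3) = 25740. Since P₁ is strictly southwest of P₂, a monotone path through both must visit P₁ then P₂; paths through both = C(12, 7)·C(3, 1)·C(4, 3) = 9504. Avoid both = 75582 − 27720 − 25740 + 9504 = 31626.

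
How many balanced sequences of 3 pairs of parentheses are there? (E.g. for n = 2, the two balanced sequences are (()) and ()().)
C_3 = 5

These balanced parentheses are counted by the Catalan number C_n = (1/(n + 1)) · C(2n, n). For n = 3: C_3 = (1/4) · C(6, 3) = 20/4 = 5.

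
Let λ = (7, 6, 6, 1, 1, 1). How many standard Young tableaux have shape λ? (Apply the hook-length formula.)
# SYT of shape (7, 6, 6, 1, 1, 1) = 298750452

Hook-length formula: f^λ = n! / Π hook(c), product over all cells c of the Young diagram. For λ = (7, 6, 6, 1, 1, 1), n = 22 boxes. Hook lengths by row (left-to-right, top-to-bottom): [12, 8, 7, 6, 5, 4, 1]; [10, 6, 5, 4, 3, 2]; [9, 5, 4, 3, 2, 1]; [3]; [2]; [1]. Product of hooks = 3762339840000. So f^λ = 22! / 3762339840000 = 1124000727777607680000 / 3762339840000 = 298750452.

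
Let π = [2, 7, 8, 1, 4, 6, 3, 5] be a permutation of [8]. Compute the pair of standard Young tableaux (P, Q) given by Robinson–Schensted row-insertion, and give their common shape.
P = [1, 3, 5] / [2, 4, 6] / [7, 8];  Q = [1, 2, 3] / [4, 5, 6] / [7, 8];  common shape = (3, 3, 2)

Row-insert the values π_1, π_2, … into P one at a time, bumping the leftmost entry strictly greater than the inserted value down to the next row. The recording tableau Q records, in position (i, j), the step at which that cell was added to P.
  Insert 2 (step 1): P = [2];  Q = [1]
  Insert 7 (step 2): P = [2, 7];  Q = [1, 2]
  Insert 8 (step 3): P = [2, 7, 8];  Q = [1, 2, 3]
  Insert 1 (step 4): P = [1, 7, 8] / [2];  Q = [1, 2, 3] / [4]
  Insert 4 (step 5): P = [1, 4, 8] / [2, 7];  Q = [1, 2, 3] / [4, 5]
  Insert 6 (step 6): P = [1, 4, 6] / [2, 7, 8];  Q = [1, 2, 3] / [4, 5, 6]
  Insert 3 (step 7): P = [1, 3, 6] / [2, 4, 8] / [7];  Q = [1, 2, 3] / [4, 5, 6] / [7]
  Insert 5 (step 8): P = [1, 3, 5] / [2, 4, 6] / [7, 8];  Q = [1, 2, 3] / [4, 5, 6] / [7, 8]
Final shape: (3, 3, 2).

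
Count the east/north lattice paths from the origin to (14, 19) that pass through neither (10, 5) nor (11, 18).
Number of paths = 671399028

Inclusion–exclusion. Total paths: C(33, 14) = 818809200. Through P₁: C(15, 10)·C(18, 4) = 9189180. Through P₂: C(29, 11)·C(4, 3) = 138389160. Since P₁ is strictly southwest of P₂, a monotone path through both must visit P₁ then P₂; paths through both = C(15, 10)·C(14, 1)·C(4, 3) = 168168. Avoid both = 818809200 − 9189180 − 138389160 + 168168 = 671399028.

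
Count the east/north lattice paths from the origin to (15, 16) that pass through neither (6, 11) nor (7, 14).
Number of paths = 272758523

Inclusion–exclusion. Total paths: C(31, 15) = 300540195. Through P₁: C(17, 6)·C(14, 9) = 24776752. Through P₂: C(21, 7)·C(10, 8) = 5232600. Since P₁ is strictly southwest of P₂, a monotone path through both must visit P₁ then P₂; paths through both = C(17, 6)·C(4, 1)·C(10, 8) = 2227680. Avoid both = 300540195 − 24776752 − 5232600 + 2227680 = 272758523.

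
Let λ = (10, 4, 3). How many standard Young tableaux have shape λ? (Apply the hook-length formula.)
# SYT of shape (10, 4, 3) = 129948

Hook-length formula: f^λ = n! / Π hook(c), product over all cells c of the Young diagram. For λ = (10, 4, 3), n = 17 boxes. Hook lengths by row (left-to-right, top-to-bottom): [12, 11, 10, 8, 6, 5, 4, 3, 2, 1]; [5, 4, 3, 1]; [3, 2, 1]. Product of hooks = 2737152000. So f^λ = 17! / 2737152000 = 355687428096000 / 2737152000 = 129948.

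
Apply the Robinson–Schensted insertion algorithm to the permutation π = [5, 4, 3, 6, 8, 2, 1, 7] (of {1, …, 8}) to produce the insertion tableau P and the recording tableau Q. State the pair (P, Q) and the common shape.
P = [1, 6, 7] / [2, 8] / [3] / [4] / [5];  Q = [1, 4, 5] / [2, 8] / [3] / [6] / [7];  common shape = (3, 2, 1, 1, 1)

Row-insert the values π_1, π_2, … into P one at a time, bumping the leftmost entry strictly greater than the inserted value down to the next row. The recording tableau Q records, in position (i, j), the step at which that cell was added to P.
  Insert 5 (step 1): P = [5];  Q = [1]
  Insert 4 (step 2): P = [4] / [5];  Q = [1] / [2]
  Insert 3 (step 3): P = [3] / [4] / [5];  Q = [1] / [2] / [3]
  Insert 6 (step 4): P = [3, 6] / [4] / [5];  Q = [1, 4] / [2] / [3]
  Insert 8 (step 5): P = [3, 6, 8] / [4] / [5];  Q = [1, 4, 5] / [2] / [3]
  Insert 2 (step 6): P = [2, 6, 8] / [3] / [4] / [5];  Q = [1, 4, 5] / [2] / [3] / [6]
  Insert 1 (step 7): P = [1, 6, 8] / [2] / [3] / [4] / [5];  Q = [1, 4, 5] / [2] / [3] / [6] / [7]
  Insert 7 (step 8): P = [1, 6, 7] / [2, 8] / [3] / [4] / [5];  Q = [1, 4, 5] / [2, 8] / [3] / [6] / [7]
Final shape: (3, 2, 1, 1, 1).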